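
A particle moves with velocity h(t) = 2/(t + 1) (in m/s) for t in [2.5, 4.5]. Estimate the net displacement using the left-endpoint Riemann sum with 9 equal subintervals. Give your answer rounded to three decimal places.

Δt = (4.5 − 2.5)/9 = 2/9.
Left endpoints: 2.5, 49/18, 53/18, 19/6, 61/18, 65/18, 23/6, 73/18, 77/18.
h(2.5) = 4/7, h(49/18) = 36/67, h(53/18) = 36/71, h(19/6) = 0.48, h(61/18) = 36/79, h(65/18) = 36/83, h(23/6) = 12/29, h(73/18) = 36/91, h(77/18) = 36/95.
Sum = Δt · [h(2.5) + h(49/18) + h(53/18) + ...].
Sum ≈ 0.927.

0.927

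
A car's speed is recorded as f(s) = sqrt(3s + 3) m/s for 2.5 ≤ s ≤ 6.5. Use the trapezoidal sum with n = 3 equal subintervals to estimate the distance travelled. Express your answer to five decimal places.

16.13459

Δs = (6.5 − 2.5)/3 = 4/3.
f(2.5) ≈ 3.24037, f(23/6) ≈ 3.80789, f(31/6) ≈ 4.30116, f(6.5) ≈ 4.74342.
T_3 = (Δs/2)·[f(s_0) + 2f(s_1) + 2f(s_2) + f(s_3)].
Sum ≈ 16.13459.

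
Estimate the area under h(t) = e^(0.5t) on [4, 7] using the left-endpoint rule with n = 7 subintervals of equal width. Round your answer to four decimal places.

Δt = (7 − 4)/7 = 3/7.
Left endpoints: 4, 31/7, 34/7, 37/7, 40/7, 43/7, 46/7.
h(4) ≈ 7.3891, h(31/7) ≈ 9.1549, h(34/7) ≈ 11.3427, h(37/7) ≈ 14.0533, h(40/7) ≈ 17.4117, h(43/7) ≈ 21.5727, h(46/7) ≈ 26.7281.
Sum = Δt · [h(4) + h(31/7) + h(34/7) + ...].
Sum ≈ 46.1367.

46.1367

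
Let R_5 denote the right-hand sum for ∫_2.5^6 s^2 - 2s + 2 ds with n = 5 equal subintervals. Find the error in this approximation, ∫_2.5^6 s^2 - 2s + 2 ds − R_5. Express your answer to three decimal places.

-8.248

Exact integral: ∫_2.5^6 f(s) ds ≈ 44.04167.
R_5 = 52.29.
Error ≈ 44.04167 − 52.29 ≈ -8.248.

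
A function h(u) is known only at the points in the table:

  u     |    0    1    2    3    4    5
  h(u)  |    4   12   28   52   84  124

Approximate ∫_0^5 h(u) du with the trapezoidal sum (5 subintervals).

Δu = 1.
T_5 = (1/2)·[4 + 2·12 + 2·28 + 2·52 + 2·84 + 124] = 240.

240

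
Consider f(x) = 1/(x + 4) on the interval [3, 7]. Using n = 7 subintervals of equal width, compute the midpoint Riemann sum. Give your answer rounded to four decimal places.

0.4518

Δx = (7 − 3)/7 = 4/7.
Midpoints: 23/7, 27/7, 31/7, 5, 39/7, 43/7, 47/7.
f(23/7) = 7/51, f(27/7) = 7/55, f(31/7) = 7/59, f(5) = 1/9, f(39/7) = 7/67, f(43/7) = 7/71, f(47/7) = 7/75.
Sum = Δx · [f(23/7) + f(27/7) + f(31/7) + ...].
Sum ≈ 0.4518.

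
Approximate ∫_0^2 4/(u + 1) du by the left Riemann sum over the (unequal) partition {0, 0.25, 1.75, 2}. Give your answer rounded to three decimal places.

Subinterval widths: 0.25, 1.5, 0.25.
Left endpoints: 0, 0.25, 1.75.
f(0) = 4, f(0.25) = 3.2, f(1.75) = 16/11.
Sum = Σ Δu_i · f(u_i).
Sum ≈ 6.164.

6.164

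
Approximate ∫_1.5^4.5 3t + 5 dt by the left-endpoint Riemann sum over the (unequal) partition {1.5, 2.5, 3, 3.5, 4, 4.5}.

Subinterval widths: 1, 0.5, 0.5, 0.5, 0.5.
Left endpoints: 1.5, 2.5, 3, 3.5, 4.
f(1.5) = 9.5, f(2.5) = 12.5, f(3) = 14, f(3.5) = 15.5, f(4) = 17.
Sum = Σ Δt_i · f(t_i).
Sum = 39.

39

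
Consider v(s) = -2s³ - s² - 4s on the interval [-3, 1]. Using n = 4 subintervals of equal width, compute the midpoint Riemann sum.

45

Δs = (1 − (-3))/4 = 1.
Midpoints: -2.5, -1.5, -0.5, 0.5.
v(-2.5) = 35, v(-1.5) = 10.5, v(-0.5) = 2, v(0.5) = -2.5.
Sum = Δs · [v(-2.5) + v(-1.5) + v(-0.5) + v(0.5)].
Sum = 45.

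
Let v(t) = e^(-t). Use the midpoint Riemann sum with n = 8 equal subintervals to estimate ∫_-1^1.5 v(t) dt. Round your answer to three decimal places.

2.485

Δt = (1.5 − (-1))/8 = 0.3125.
Midpoints: -0.84375, -0.53125, -0.21875, 0.09375, 0.40625, 0.71875, 1.03125, 1.34375.
v(-0.84375) ≈ 2.325, v(-0.53125) ≈ 1.701, v(-0.21875) ≈ 1.245, v(0.09375) ≈ 0.911, v(0.40625) ≈ 0.666, v(0.71875) ≈ 0.487, v(1.03125) ≈ 0.357, v(1.34375) ≈ 0.261.
Sum = Δt · [v(-0.84375) + v(-0.53125) + v(-0.21875) + ...].
Sum ≈ 2.485.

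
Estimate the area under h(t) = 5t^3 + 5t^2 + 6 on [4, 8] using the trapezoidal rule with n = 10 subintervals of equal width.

5580.8

Δt = (8 − 4)/10 = 0.4.
h(4) = 406, h(4.4) = 528.72, h(4.8) = 674.16, h(5.2) = 844.24, h(5.6) = 1040.88, h(6) = 1266, h(6.4) = 1521.52, h(6.8) = 1809.36, h(7.2) = 2131.44, h(7.6) = 2489.68, h(8) = 2886.
T_10 = (Δt/2)·[h(t_0) + 2h(t_1) + ... + 2h(t_{9}) + h(t_10)].
Sum = 5580.8.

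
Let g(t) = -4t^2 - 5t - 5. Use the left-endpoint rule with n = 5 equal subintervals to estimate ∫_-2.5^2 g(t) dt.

Δt = (2 − (-2.5))/5 = 0.9.
Left endpoints: -2.5, -1.6, -0.7, 0.2, 1.1.
g(-2.5) = -17.5, g(-1.6) = -7.24, g(-0.7) = -3.46, g(0.2) = -6.16, g(1.1) = -15.34.
Sum = Δt · [g(-2.5) + g(-1.6) + g(-0.7) + g(0.2) + g(1.1)].
Sum = -44.73.

-44.73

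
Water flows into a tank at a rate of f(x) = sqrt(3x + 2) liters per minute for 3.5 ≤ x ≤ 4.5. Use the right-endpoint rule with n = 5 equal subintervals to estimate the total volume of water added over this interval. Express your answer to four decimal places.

Δx = (4.5 − 3.5)/5 = 0.2.
Right endpoints: 3.7, 3.9, 4.1, 4.3, 4.5.
f(3.7) ≈ 3.6194, f(3.9) ≈ 3.7014, f(4.1) ≈ 3.7815, f(4.3) ≈ 3.8601, f(4.5) ≈ 3.9370.
Sum = Δx · [f(3.7) + f(3.9) + f(4.1) + f(4.3) + f(4.5)].
Sum ≈ 3.7799.

3.7799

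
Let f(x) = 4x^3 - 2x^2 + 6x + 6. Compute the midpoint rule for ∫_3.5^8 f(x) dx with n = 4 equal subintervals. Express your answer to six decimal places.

Δx = (8 − 3.5)/4 = 1.125.
Midpoints: 4.0625, 5.1875, 6.3125, 7.4375.
f(4.0625) = 271929/1024, f(5.1875) = 554691/1024, f(6.3125) = 993621/1024, f(7.4375) = 1623711/1024.
Sum = Δx · [f(4.0625) + f(5.1875) + f(6.3125) + f(7.4375)].
Sum ≈ 3783.638672.

3783.638672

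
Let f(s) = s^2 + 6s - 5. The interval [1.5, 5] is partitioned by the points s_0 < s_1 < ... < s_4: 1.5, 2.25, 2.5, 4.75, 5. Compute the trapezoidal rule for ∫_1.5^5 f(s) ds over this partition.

93.265625

Subinterval widths: 0.75, 0.25, 2.25, 0.25.
f(1.5) = 6.25, f(2.25) = 13.5625, f(2.5) = 16.25, f(4.75) = 46.0625, f(5) = 50.
On each subinterval the trapezoid contributes (Δs_i/2)·[f(s_{i-1}) + f(s_i)].
Sum = 93.265625.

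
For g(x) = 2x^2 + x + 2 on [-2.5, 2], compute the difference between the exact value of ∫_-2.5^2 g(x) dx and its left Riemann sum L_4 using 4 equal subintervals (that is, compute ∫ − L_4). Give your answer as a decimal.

-1.8984375

Exact integral: ∫_-2.5^2 g(x) dx = 23.625.
L_4 = 25.5234375.
Error = 23.625 − 25.5234375 = -1.8984375.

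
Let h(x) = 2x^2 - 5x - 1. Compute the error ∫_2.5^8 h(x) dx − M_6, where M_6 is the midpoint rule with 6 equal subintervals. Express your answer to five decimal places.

Exact integral: ∫_2.5^8 h(x) dx ≈ 181.0416667.
M_6 ≈ 180.2714120.
Error ≈ 181.0416667 − 180.2714120 ≈ 0.77025.

0.77025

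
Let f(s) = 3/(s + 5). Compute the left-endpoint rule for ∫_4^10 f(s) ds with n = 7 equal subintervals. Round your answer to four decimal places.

1.5911

Δs = (10 − 4)/7 = 6/7.
Left endpoints: 4, 34/7, 40/7, 46/7, 52/7, 58/7, 64/7.
f(4) = 1/3, f(34/7) = 7/23, f(40/7) = 0.28, f(46/7) = 7/27, f(52/7) = 7/29, f(58/7) = 7/31, f(64/7) = 7/33.
Sum = Δs · [f(4) + f(34/7) + f(40/7) + ...].
Sum ≈ 1.5911.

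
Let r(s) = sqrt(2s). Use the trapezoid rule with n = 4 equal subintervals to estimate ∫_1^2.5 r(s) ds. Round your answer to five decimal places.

Δs = (2.5 − 1)/4 = 0.375.
r(1) ≈ 1.41421, r(1.375) ≈ 1.65831, r(1.75) ≈ 1.87083, r(2.125) ≈ 2.06155, r(2.5) ≈ 2.23607.
T_4 = (Δs/2)·[r(s_0) + 2r(s_1) + 2r(s_2) + 2r(s_3) + r(s_4)].
Sum ≈ 2.78094.

2.78094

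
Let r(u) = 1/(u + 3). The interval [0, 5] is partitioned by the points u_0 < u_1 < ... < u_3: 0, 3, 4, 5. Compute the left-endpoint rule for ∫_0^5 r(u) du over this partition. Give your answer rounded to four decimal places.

1.3095

Subinterval widths: 3, 1, 1.
Left endpoints: 0, 3, 4.
r(0) = 1/3, r(3) = 1/6, r(4) = 1/7.
Sum = Σ Δu_i · r(u_i).
Sum ≈ 1.3095.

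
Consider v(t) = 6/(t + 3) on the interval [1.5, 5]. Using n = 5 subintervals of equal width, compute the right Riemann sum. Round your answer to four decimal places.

Δt = (5 − 1.5)/5 = 0.7.
Right endpoints: 2.2, 2.9, 3.6, 4.3, 5.
v(2.2) = 15/13, v(2.9) = 60/59, v(3.6) = 10/11, v(4.3) = 60/73, v(5) = 0.75.
Sum = Δt · [v(2.2) + v(2.9) + v(3.6) + v(4.3) + v(5)].
Sum ≈ 3.2563.

3.2563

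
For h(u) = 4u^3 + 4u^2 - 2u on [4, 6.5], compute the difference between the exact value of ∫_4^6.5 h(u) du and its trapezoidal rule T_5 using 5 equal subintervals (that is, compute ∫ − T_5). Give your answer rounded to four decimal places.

Exact integral: ∫_4^6.5 h(u) du ≈ 1783.645833.
T_5 = 1790.625.
Error ≈ 1783.645833 − 1790.625 ≈ -6.9792.

-6.9792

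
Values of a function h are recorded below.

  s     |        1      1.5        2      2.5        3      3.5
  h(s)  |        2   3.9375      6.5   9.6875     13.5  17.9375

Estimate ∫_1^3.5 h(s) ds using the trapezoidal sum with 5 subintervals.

Δs = 0.5.
T_5 = (0.5/2)·[2 + 2·3.9375 + 2·6.5 + 2·9.6875 + 2·13.5 + 17.9375] = 21.796875.

21.796875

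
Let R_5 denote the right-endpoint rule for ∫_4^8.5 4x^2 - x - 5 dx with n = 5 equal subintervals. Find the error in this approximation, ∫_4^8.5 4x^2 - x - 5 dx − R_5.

-101.655

Exact integral: ∫_4^8.5 f(x) dx = 682.875.
R_5 = 784.53.
Error = 682.875 − 784.53 = -101.655.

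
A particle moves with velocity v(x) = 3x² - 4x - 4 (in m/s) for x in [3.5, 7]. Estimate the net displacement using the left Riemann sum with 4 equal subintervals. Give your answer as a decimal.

Δx = (7 − 3.5)/4 = 0.875.
Left endpoints: 3.5, 4.375, 5.25, 6.125.
v(3.5) = 18.75, v(4.375) = 35.921875, v(5.25) = 57.6875, v(6.125) = 84.046875.
Sum = Δx · [v(3.5) + v(4.375) + v(5.25) + v(6.125)].
Sum = 171.85546875.

171.85546875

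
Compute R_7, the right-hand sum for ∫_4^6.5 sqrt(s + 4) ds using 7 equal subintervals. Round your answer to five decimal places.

Δs = (6.5 − 4)/7 = 5/14.
Right endpoints: 61/14, 33/7, 71/14, 38/7, 81/14, 43/7, 6.5.
f(61/14) ≈ 2.89087, f(33/7) ≈ 2.95200, f(71/14) ≈ 3.01188, f(38/7) ≈ 3.07060, f(81/14) ≈ 3.12821, f(43/7) ≈ 3.18479, f(6.5) ≈ 3.24037.
Sum = Δs · [f(61/14) + f(33/7) + f(71/14) + ...].
Sum ≈ 7.67097.

7.67097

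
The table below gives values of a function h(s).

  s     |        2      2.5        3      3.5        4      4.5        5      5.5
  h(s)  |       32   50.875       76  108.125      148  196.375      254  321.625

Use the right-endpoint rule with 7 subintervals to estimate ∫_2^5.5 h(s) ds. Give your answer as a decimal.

577.5

Δs = 0.5.
Sum = 0.5·[50.875 + 76 + 108.125 + 148 + 196.375 + 254 + 321.625] = 577.5.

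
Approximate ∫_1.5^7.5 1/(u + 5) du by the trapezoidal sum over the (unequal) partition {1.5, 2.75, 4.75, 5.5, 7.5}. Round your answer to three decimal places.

0.658

Subinterval widths: 1.25, 2, 0.75, 2.
f(1.5) = 2/13, f(2.75) = 4/31, f(4.75) = 4/39, f(5.5) = 2/21, f(7.5) = 0.08.
On each subinterval the trapezoid contributes (Δu_i/2)·[f(u_{i-1}) + f(u_i)].
Sum ≈ 0.658.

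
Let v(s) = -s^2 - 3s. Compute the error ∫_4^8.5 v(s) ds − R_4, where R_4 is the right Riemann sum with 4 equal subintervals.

40.18359375

Exact integral: ∫_4^8.5 v(s) ds = -267.75.
R_4 = -307.93359375.
Error = -267.75 − (-307.93359375) = 40.18359375.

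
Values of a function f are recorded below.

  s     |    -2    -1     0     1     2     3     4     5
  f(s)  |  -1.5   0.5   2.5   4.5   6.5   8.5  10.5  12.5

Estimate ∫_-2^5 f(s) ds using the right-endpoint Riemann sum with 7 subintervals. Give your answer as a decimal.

45.5

Δs = 1.
Sum = 1·[0.5 + 2.5 + 4.5 + 6.5 + 8.5 + 10.5 + 12.5] = 45.5.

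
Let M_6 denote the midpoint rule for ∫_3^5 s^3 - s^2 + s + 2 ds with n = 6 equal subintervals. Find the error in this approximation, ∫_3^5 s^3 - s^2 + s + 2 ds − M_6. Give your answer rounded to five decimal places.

Exact integral: ∫_3^5 f(s) ds ≈ 115.3333333.
M_6 ≈ 115.1296296.
Error ≈ 115.3333333 − 115.1296296 ≈ 0.20370.

0.20370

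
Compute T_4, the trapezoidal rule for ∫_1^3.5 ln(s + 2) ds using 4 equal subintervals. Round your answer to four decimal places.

Δs = (3.5 − 1)/4 = 0.625.
f(1) ≈ 1.0986, f(1.625) ≈ 1.2879, f(2.25) ≈ 1.4469, f(2.875) ≈ 1.5841, f(3.5) ≈ 1.7047.
T_4 = (Δs/2)·[f(s_0) + 2f(s_1) + 2f(s_2) + 2f(s_3) + f(s_4)].
Sum ≈ 3.5754.

3.5754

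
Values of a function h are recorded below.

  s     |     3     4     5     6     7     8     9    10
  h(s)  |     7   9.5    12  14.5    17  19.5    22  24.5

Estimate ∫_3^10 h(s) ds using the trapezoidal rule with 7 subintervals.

Δs = 1.
T_7 = (1/2)·[7 + 2·9.5 + 2·12 + 2·14.5 + 2·17 + 2·19.5 + 2·22 + 24.5] = 110.25.

110.25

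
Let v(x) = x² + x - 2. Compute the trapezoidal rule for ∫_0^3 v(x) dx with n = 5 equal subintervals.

Δx = (3 − 0)/5 = 0.6.
v(0) = -2, v(0.6) = -1.04, v(1.2) = 0.64, v(1.8) = 3.04, v(2.4) = 6.16, v(3) = 10.
T_5 = (Δx/2)·[v(x_0) + 2v(x_1) + ... + 2v(x_{4}) + v(x_5)].
Sum = 7.68.

7.68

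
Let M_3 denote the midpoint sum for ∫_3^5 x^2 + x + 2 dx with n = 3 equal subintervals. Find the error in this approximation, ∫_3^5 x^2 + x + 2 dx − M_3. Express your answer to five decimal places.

Exact integral: ∫_3^5 f(x) dx ≈ 44.6666667.
M_3 ≈ 44.5925926.
Error ≈ 44.6666667 − 44.5925926 ≈ 0.07407.

0.07407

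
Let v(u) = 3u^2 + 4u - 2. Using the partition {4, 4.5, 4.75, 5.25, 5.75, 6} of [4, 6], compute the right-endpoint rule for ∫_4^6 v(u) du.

202.984375

Subinterval widths: 0.5, 0.25, 0.5, 0.5, 0.25.
Right endpoints: 4.5, 4.75, 5.25, 5.75, 6.
v(4.5) = 76.75, v(4.75) = 84.6875, v(5.25) = 101.6875, v(5.75) = 120.1875, v(6) = 130.
Sum = Σ Δu_i · v(u_i).
Sum = 202.984375.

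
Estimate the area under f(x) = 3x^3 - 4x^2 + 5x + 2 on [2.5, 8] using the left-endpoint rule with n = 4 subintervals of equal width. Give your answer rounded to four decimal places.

Δx = (8 − 2.5)/4 = 1.375.
Left endpoints: 2.5, 3.875, 5.25, 6.625.
f(2.5) = 36.375, f(3.875) = 69565/512, f(5.25) = 352.109375, f(6.625) = 374727/512.
Sum = Δx · [f(2.5) + f(3.875) + f(5.25) + f(6.625)].
Sum ≈ 1727.3330.

1727.3330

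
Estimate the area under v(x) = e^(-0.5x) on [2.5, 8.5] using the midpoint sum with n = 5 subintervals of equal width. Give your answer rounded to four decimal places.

0.5364

Δx = (8.5 − 2.5)/5 = 1.2.
Midpoints: 3.1, 4.3, 5.5, 6.7, 7.9.
v(3.1) ≈ 0.2122, v(4.3) ≈ 0.1165, v(5.5) ≈ 0.0639, v(6.7) ≈ 0.0351, v(7.9) ≈ 0.0193.
Sum = Δx · [v(3.1) + v(4.3) + v(5.5) + v(6.7) + v(7.9)].
Sum ≈ 0.5364.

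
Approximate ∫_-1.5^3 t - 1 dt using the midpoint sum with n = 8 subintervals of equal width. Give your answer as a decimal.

Δt = (3 − (-1.5))/8 = 0.5625.
Midpoints: -1.21875, -0.65625, -0.09375, 0.46875, 1.03125, 1.59375, 2.15625, 2.71875.
f(-1.21875) = -2.21875, f(-0.65625) = -1.65625, f(-0.09375) = -1.09375, f(0.46875) = -0.53125, f(1.03125) = 0.03125, f(1.59375) = 0.59375, f(2.15625) = 1.15625, f(2.71875) = 1.71875.
Sum = Δt · [f(-1.21875) + f(-0.65625) + f(-0.09375) + ...].
Sum = -1.125.

-1.125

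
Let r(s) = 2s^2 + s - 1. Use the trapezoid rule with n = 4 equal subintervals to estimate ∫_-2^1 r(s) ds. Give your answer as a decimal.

Δs = (1 − (-2))/4 = 0.75.
r(-2) = 5, r(-1.25) = 0.875, r(-0.5) = -1, r(0.25) = -0.625, r(1) = 2.
T_4 = (Δs/2)·[r(s_0) + 2r(s_1) + 2r(s_2) + 2r(s_3) + r(s_4)].
Sum = 2.0625.

2.0625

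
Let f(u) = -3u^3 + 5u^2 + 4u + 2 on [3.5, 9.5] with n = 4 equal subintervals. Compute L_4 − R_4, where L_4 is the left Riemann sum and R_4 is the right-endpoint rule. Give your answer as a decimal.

L_4 = -3069.
R_4 = -6113.25.
L_4 − R_4 = 3044.25.

3044.25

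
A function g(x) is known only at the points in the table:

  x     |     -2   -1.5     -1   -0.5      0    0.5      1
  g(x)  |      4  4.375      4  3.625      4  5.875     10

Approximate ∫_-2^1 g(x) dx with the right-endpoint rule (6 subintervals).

15.9375

Δx = 0.5.
Sum = 0.5·[4.375 + 4 + 3.625 + 4 + 5.875 + 10] = 15.9375.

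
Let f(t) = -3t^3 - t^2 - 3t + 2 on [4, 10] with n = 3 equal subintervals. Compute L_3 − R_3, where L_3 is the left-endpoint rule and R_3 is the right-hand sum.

5820

L_3 = -5080.
R_3 = -10900.
L_3 − R_3 = 5820.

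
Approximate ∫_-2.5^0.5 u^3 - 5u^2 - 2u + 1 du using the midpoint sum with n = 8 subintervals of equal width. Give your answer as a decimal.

Δu = (0.5 − (-2.5))/8 = 0.375.
Midpoints: -2.3125, -1.9375, -1.5625, -1.1875, -0.8125, -0.4375, -0.0625, 0.3125.
f(-2.3125) = -137133/4096, f(-1.9375) = -86703/4096, f(-1.5625) = -48729/4096, f(-1.1875) = -21915/4096, f(-0.8125) = -4965/4096, f(-0.4375) = 3417/4096, f(-0.0625) = 4527/4096, f(0.3125) = -339/4096.
Sum = Δu · [f(-2.3125) + f(-1.9375) + f(-1.5625) + ...].
Sum = -26.71875.

-26.71875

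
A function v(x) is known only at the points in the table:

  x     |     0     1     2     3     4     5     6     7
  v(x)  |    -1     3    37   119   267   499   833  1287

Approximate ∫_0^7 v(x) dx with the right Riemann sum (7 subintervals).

3045

Δx = 1.
Sum = 1·[3 + 37 + 119 + 267 + 499 + 833 + 1287] = 3045.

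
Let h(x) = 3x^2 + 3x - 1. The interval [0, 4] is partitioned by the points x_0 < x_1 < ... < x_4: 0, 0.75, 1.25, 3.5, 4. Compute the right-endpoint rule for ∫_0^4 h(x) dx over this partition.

139.484375

Subinterval widths: 0.75, 0.5, 2.25, 0.5.
Right endpoints: 0.75, 1.25, 3.5, 4.
h(0.75) = 2.9375, h(1.25) = 7.4375, h(3.5) = 46.25, h(4) = 59.
Sum = Σ Δx_i · h(x_i).
Sum = 139.484375.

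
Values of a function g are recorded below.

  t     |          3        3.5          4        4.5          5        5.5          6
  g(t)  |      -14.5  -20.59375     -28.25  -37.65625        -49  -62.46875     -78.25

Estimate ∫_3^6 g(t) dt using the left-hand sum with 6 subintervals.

Δt = 0.5.
Sum = 0.5·[(-14.5) + (-20.59375) + (-28.25) + (-37.65625) + (-49) + (-62.46875)] = -106.234375.

-106.234375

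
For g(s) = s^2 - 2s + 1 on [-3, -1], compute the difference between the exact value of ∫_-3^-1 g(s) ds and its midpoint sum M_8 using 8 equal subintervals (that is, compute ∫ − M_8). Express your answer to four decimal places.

0.0104

Exact integral: ∫_-3^-1 g(s) ds ≈ 18.666667.
M_8 = 18.65625.
Error ≈ 18.666667 − 18.65625 ≈ 0.0104.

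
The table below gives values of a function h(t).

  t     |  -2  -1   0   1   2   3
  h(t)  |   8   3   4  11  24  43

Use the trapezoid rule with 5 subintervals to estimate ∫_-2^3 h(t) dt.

Δt = 1.
T_5 = (1/2)·[8 + 2·3 + 2·4 + 2·11 + 2·24 + 43] = 67.5.

67.5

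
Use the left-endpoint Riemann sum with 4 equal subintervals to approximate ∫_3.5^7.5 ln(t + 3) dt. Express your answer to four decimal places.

8.2781

Δt = (7.5 − 3.5)/4 = 1.
Left endpoints: 3.5, 4.5, 5.5, 6.5.
f(3.5) ≈ 1.8718, f(4.5) ≈ 2.0149, f(5.5) ≈ 2.1401, f(6.5) ≈ 2.2513.
Sum = Δt · [f(3.5) + f(4.5) + f(5.5) + f(6.5)].
Sum ≈ 8.2781.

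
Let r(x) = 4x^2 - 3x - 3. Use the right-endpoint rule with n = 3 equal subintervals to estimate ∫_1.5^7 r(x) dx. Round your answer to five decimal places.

534.82407

Δx = (7 − 1.5)/3 = 11/6.
Right endpoints: 10/3, 31/6, 7.
r(10/3) = 283/9, r(31/6) = 1589/18, r(7) = 172.
Sum = Δx · [r(10/3) + r(31/6) + r(7)].
Sum ≈ 534.82407.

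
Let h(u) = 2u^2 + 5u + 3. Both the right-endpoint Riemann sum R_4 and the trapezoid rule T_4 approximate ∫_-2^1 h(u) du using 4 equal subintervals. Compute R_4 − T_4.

R_4 = 11.4375.
T_4 = 8.0625.
R_4 − T_4 = 3.375.

3.375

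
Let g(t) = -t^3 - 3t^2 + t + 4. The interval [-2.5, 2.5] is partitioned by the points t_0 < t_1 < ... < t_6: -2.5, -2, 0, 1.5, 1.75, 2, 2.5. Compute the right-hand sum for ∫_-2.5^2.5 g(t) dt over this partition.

Subinterval widths: 0.5, 2, 1.5, 0.25, 0.25, 0.5.
Right endpoints: -2, 0, 1.5, 1.75, 2, 2.5.
g(-2) = -2, g(0) = 4, g(1.5) = -4.625, g(1.75) = -8.796875, g(2) = -14, g(2.5) = -27.875.
Sum = Σ Δt_i · g(t_i).
Sum = -19.57421875.

-19.57421875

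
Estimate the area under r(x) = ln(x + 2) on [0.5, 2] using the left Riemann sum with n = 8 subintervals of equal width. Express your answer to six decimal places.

1.709948

Δx = (2 − 0.5)/8 = 0.1875.
Left endpoints: 0.5, 0.6875, 0.875, 1.0625, 1.25, 1.4375, 1.625, 1.8125.
r(0.5) ≈ 0.916291, r(0.6875) ≈ 0.988611, r(0.875) ≈ 1.056053, r(1.0625) ≈ 1.119232, r(1.25) ≈ 1.178655, r(1.4375) ≈ 1.234744, r(1.625) ≈ 1.287854, r(1.8125) ≈ 1.338285.
Sum = Δx · [r(0.5) + r(0.6875) + r(0.875) + ...].
Sum ≈ 1.709948.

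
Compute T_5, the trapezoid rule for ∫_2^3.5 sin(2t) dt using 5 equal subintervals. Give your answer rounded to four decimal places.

Δt = (3.5 − 2)/5 = 0.3.
f(2) ≈ -0.7568, f(2.3) ≈ -0.9937, f(2.6) ≈ -0.8835, f(2.9) ≈ -0.4646, f(3.2) ≈ 0.1165, f(3.5) ≈ 0.6570.
T_5 = (Δt/2)·[f(t_0) + 2f(t_1) + ... + 2f(t_{4}) + f(t_5)].
Sum ≈ -0.6825.

-0.6825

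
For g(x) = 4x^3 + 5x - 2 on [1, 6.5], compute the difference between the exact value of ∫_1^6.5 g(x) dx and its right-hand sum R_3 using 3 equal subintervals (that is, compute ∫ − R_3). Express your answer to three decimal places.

-1167.146

Exact integral: ∫_1^6.5 g(x) dx = 1876.1875.
R_3 ≈ 3043.33333.
Error ≈ 1876.1875 − 3043.33333 ≈ -1167.146.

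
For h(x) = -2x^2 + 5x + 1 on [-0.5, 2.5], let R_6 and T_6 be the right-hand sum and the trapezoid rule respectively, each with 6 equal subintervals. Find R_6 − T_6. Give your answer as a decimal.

0.75

R_6 = 8.
T_6 = 7.25.
R_6 − T_6 = 0.75.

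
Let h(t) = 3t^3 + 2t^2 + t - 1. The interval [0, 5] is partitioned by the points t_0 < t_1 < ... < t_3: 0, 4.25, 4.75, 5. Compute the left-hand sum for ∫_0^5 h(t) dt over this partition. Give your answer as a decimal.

223.18359375

Subinterval widths: 4.25, 0.5, 0.25.
Left endpoints: 0, 4.25, 4.75.
h(0) = -1, h(4.25) = 269.671875, h(4.75) = 370.390625.
Sum = Σ Δt_i · h(t_i).
Sum = 223.18359375.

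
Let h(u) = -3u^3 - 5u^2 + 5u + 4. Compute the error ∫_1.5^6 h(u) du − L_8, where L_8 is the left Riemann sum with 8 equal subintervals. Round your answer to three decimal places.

-211.340

Exact integral: ∫_1.5^6 h(u) du = -1220.203125.
L_8 ≈ -1008.86353.
Error ≈ -1220.203125 − (-1008.86353) ≈ -211.340.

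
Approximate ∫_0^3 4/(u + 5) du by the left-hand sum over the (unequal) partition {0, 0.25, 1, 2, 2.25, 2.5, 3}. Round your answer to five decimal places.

Subinterval widths: 0.25, 0.75, 1, 0.25, 0.25, 0.5.
Left endpoints: 0, 0.25, 1, 2, 2.25, 2.5.
f(0) = 0.8, f(0.25) = 16/21, f(1) = 2/3, f(2) = 4/7, f(2.25) = 16/29, f(2.5) = 8/15.
Sum = Σ Δu_i · f(u_i).
Sum ≈ 1.98555.

1.98555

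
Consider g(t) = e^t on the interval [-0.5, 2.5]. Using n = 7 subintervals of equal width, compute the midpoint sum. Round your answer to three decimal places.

11.488

Δt = (2.5 − (-0.5))/7 = 3/7.
Midpoints: -2/7, 1/7, 4/7, 1, 10/7, 13/7, 16/7.
g(-2/7) ≈ 0.751, g(1/7) ≈ 1.154, g(4/7) ≈ 1.771, g(1) ≈ 2.718, g(10/7) ≈ 4.173, g(13/7) ≈ 6.405, g(16/7) ≈ 9.833.
Sum = Δt · [g(-2/7) + g(1/7) + g(4/7) + ...].
Sum ≈ 11.488.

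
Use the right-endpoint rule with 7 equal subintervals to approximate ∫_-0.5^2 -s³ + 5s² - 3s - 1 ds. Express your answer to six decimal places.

Δs = (2 − (-0.5))/7 = 5/14.
Right endpoints: -1/7, 3/14, 4/7, 13/14, 9/7, 23/14, 2.
f(-1/7) = -160/343, f(3/14) = -3905/2744, f(4/7) = -435/343, f(13/14) = -755/2744, f(9/7) = 440/343, f(23/14) = 8595/2744, f(2) = 5.
Sum = Δs · [f(-1/7) + f(3/14) + f(4/7) + ...].
Sum ≈ 2.136480.

2.136480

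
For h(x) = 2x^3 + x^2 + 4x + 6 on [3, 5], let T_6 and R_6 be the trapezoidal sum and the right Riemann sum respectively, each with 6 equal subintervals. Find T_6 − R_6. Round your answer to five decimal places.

-36.66667

T_6 ≈ 349.5925926.
R_6 ≈ 386.2592593.
T_6 − R_6 ≈ -36.66667.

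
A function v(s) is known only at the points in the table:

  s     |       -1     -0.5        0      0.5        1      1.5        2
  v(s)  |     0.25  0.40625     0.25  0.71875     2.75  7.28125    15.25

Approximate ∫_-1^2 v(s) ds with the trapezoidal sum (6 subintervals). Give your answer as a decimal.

Δs = 0.5.
T_6 = (0.5/2)·[0.25 + 2·0.40625 + 2·0.25 + 2·0.71875 + 2·2.75 + 2·7.28125 + 15.25] = 9.578125.

9.578125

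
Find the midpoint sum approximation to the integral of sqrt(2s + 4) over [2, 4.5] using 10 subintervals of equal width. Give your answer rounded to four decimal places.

8.0818

Δs = (4.5 − 2)/10 = 0.25.
Midpoints: 2.125, 2.375, 2.625, 2.875, 3.125, 3.375, 3.625, 3.875, 4.125, 4.375.
f(2.125) ≈ 2.8723, f(2.375) ≈ 2.9580, f(2.625) ≈ 3.0414, f(2.875) ≈ 3.1225, f(3.125) ≈ 3.2016, f(3.375) ≈ 3.2787, f(3.625) ≈ 3.3541, f(3.875) ≈ 3.4278, f(4.125) ≈ 3.5000, f(4.375) ≈ 3.5707.
Sum = Δs · [f(2.125) + f(2.375) + f(2.625) + ...].
Sum ≈ 8.0818.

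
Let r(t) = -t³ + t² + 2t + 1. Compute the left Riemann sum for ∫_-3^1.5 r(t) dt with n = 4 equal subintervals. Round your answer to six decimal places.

Δt = (1.5 − (-3))/4 = 1.125.
Left endpoints: -3, -1.875, -0.75, 0.375.
r(-3) = 31, r(-1.875) = 3767/512, r(-0.75) = 0.484375, r(0.375) = 941/512.
Sum = Δt · [r(-3) + r(-1.875) + r(-0.75) + r(0.375)].
Sum ≈ 45.764648.

45.764648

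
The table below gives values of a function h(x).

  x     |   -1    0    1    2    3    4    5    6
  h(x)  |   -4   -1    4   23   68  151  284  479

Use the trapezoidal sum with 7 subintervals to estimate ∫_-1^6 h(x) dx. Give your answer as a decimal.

766.5

Δx = 1.
T_7 = (1/2)·[(-4) + 2·(-1) + 2·4 + 2·23 + 2·68 + 2·151 + 2·284 + 479] = 766.5.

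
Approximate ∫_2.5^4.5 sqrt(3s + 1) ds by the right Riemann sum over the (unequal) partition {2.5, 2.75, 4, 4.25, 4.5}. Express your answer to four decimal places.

Subinterval widths: 0.25, 1.25, 0.25, 0.25.
Right endpoints: 2.75, 4, 4.25, 4.5.
f(2.75) ≈ 3.0414, f(4) ≈ 3.6056, f(4.25) ≈ 3.7081, f(4.5) ≈ 3.8079.
Sum = Σ Δs_i · f(s_i).
Sum ≈ 7.1463.

7.1463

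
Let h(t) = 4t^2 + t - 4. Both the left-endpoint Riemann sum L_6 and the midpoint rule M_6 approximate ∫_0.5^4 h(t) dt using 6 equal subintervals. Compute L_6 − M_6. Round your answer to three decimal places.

L_6 ≈ 60.43981.
M_6 ≈ 78.64468.
L_6 − M_6 ≈ -18.205.

-18.205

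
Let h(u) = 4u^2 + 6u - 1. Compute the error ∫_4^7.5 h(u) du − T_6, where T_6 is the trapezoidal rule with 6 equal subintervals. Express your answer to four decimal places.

-0.7940

Exact integral: ∫_4^7.5 h(u) du ≈ 594.416667.
T_6 ≈ 595.210648.
Error ≈ 594.416667 − 595.210648 ≈ -0.7940.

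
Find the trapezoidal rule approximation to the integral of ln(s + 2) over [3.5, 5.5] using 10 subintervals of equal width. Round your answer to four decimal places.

3.7355

Δs = (5.5 − 3.5)/10 = 0.2.
f(3.5) ≈ 1.7047, f(3.7) ≈ 1.7405, f(3.9) ≈ 1.7750, f(4.1) ≈ 1.8083, f(4.3) ≈ 1.8405, f(4.5) ≈ 1.8718, f(4.7) ≈ 1.9021, f(4.9) ≈ 1.9315, f(5.1) ≈ 1.9601, f(5.3) ≈ 1.9879, f(5.5) ≈ 2.0149.
T_10 = (Δs/2)·[f(s_0) + 2f(s_1) + ... + 2f(s_{9}) + f(s_10)].
Sum ≈ 3.7355.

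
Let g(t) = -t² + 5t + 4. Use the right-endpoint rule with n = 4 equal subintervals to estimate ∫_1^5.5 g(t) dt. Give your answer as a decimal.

31.25390625

Δt = (5.5 − 1)/4 = 1.125.
Right endpoints: 2.125, 3.25, 4.375, 5.5.
g(2.125) = 10.109375, g(3.25) = 9.6875, g(4.375) = 6.734375, g(5.5) = 1.25.
Sum = Δt · [g(2.125) + g(3.25) + g(4.375) + g(5.5)].
Sum = 31.25390625.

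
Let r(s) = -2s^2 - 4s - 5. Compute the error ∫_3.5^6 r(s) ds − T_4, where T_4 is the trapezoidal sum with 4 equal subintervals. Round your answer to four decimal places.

0.3255

Exact integral: ∫_3.5^6 r(s) ds ≈ -175.416667.
T_4 = -175.7421875.
Error ≈ -175.416667 − (-175.7421875) ≈ 0.3255.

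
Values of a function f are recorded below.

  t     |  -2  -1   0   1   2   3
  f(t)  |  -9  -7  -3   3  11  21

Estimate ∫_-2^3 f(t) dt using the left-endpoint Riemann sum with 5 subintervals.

Δt = 1.
Sum = 1·[(-9) + (-7) + (-3) + 3 + 11] = -5.

-5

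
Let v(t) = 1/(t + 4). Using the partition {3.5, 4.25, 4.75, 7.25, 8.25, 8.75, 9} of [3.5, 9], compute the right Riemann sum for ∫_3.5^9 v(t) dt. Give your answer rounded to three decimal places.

Subinterval widths: 0.75, 0.5, 2.5, 1, 0.5, 0.25.
Right endpoints: 4.25, 4.75, 7.25, 8.25, 8.75, 9.
v(4.25) = 4/33, v(4.75) = 4/35, v(7.25) = 4/45, v(8.25) = 4/49, v(8.75) = 4/51, v(9) = 1/13.
Sum = Σ Δt_i · v(t_i).
Sum ≈ 0.510.

0.510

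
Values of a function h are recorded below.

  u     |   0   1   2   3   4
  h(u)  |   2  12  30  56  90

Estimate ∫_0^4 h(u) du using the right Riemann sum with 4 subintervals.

188

Δu = 1.
Sum = 1·[12 + 30 + 56 + 90] = 188.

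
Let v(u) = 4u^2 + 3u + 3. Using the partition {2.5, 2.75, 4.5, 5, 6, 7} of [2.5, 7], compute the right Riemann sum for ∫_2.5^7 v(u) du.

Subinterval widths: 0.25, 1.75, 0.5, 1, 1.
Right endpoints: 2.75, 4.5, 5, 6, 7.
v(2.75) = 41.5, v(4.5) = 97.5, v(5) = 118, v(6) = 165, v(7) = 220.
Sum = Σ Δu_i · v(u_i).
Sum = 625.

625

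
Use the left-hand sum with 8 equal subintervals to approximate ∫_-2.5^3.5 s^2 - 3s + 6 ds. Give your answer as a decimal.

Δs = (3.5 − (-2.5))/8 = 0.75.
Left endpoints: -2.5, -1.75, -1, -0.25, 0.5, 1.25, 2, 2.75.
f(-2.5) = 19.75, f(-1.75) = 14.3125, f(-1) = 10, f(-0.25) = 6.8125, f(0.5) = 4.75, f(1.25) = 3.8125, f(2) = 4, f(2.75) = 5.3125.
Sum = Δs · [f(-2.5) + f(-1.75) + f(-1) + ...].
Sum = 51.5625.

51.5625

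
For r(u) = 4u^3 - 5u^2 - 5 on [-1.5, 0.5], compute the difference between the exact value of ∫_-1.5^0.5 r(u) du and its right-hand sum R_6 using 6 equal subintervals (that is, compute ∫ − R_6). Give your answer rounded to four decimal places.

Exact integral: ∫_-1.5^0.5 r(u) du ≈ -20.833333.
R_6 ≈ -17.240741.
Error ≈ -20.833333 − (-17.240741) ≈ -3.5926.

-3.5926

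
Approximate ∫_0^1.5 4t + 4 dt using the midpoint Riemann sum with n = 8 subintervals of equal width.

Δt = (1.5 − 0)/8 = 0.1875.
Midpoints: 0.09375, 0.28125, 0.46875, 0.65625, 0.84375, 1.03125, 1.21875, 1.40625.
f(0.09375) = 4.375, f(0.28125) = 5.125, f(0.46875) = 5.875, f(0.65625) = 6.625, f(0.84375) = 7.375, f(1.03125) = 8.125, f(1.21875) = 8.875, f(1.40625) = 9.625.
Sum = Δt · [f(0.09375) + f(0.28125) + f(0.46875) + ...].
Sum = 10.5.

10.5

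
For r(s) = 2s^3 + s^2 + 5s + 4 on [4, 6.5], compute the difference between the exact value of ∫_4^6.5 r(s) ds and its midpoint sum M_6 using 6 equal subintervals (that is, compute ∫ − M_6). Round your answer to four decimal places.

1.1755

Exact integral: ∫_4^6.5 r(s) ds ≈ 910.364583.
M_6 ≈ 909.189091.
Error ≈ 910.364583 − 909.189091 ≈ 1.1755.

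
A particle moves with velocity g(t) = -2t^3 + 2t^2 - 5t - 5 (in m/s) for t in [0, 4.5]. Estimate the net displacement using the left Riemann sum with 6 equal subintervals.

Δt = (4.5 − 0)/6 = 0.75.
Left endpoints: 0, 0.75, 1.5, 2.25, 3, 3.75.
g(0) = -5, g(0.75) = -8.46875, g(1.5) = -14.75, g(2.25) = -28.90625, g(3) = -56, g(3.75) = -101.09375.
Sum = Δt · [g(0) + g(0.75) + g(1.5) + ...].
Sum = -160.6640625.

-160.6640625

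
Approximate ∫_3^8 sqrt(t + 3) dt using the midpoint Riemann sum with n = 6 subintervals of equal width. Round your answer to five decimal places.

14.52550

Δt = (8 − 3)/6 = 5/6.
Midpoints: 41/12, 4.25, 61/12, 71/12, 6.75, 91/12.
f(41/12) ≈ 2.53311, f(4.25) ≈ 2.69258, f(61/12) ≈ 2.84312, f(71/12) ≈ 2.98608, f(6.75) ≈ 3.12250, f(91/12) ≈ 3.25320.
Sum = Δt · [f(41/12) + f(4.25) + f(61/12) + ...].
Sum ≈ 14.52550.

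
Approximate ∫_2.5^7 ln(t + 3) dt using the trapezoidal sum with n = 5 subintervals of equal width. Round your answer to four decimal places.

Δt = (7 − 2.5)/5 = 0.9.
f(2.5) ≈ 1.7047, f(3.4) ≈ 1.8563, f(4.3) ≈ 1.9879, f(5.2) ≈ 2.1041, f(6.1) ≈ 2.2083, f(7) ≈ 2.3026.
T_5 = (Δt/2)·[f(t_0) + 2f(t_1) + ... + 2f(t_{4}) + f(t_5)].
Sum ≈ 9.1442.

9.1442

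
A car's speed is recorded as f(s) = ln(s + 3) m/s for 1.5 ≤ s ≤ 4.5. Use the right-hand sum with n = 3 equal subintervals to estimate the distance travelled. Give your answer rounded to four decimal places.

5.5915

Δs = (4.5 − 1.5)/3 = 1.
Right endpoints: 2.5, 3.5, 4.5.
f(2.5) ≈ 1.7047, f(3.5) ≈ 1.8718, f(4.5) ≈ 2.0149.
Sum = Δs · [f(2.5) + f(3.5) + f(4.5)].
Sum ≈ 5.5915.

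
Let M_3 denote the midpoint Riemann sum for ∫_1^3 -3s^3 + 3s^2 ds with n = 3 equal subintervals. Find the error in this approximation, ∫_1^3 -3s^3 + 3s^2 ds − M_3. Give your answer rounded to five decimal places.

Exact integral: ∫_1^3 f(s) ds = -34.
M_3 ≈ -32.8888889.
Error ≈ -34 − (-32.8888889) ≈ -1.11111.

-1.11111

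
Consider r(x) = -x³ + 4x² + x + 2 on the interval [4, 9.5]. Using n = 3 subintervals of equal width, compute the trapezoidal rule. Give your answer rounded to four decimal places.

Δx = (9.5 − 4)/3 = 11/6.
r(4) = 6, r(35/6) = -11783/216, r(23/3) = -5558/27, r(9.5) = -484.875.
T_3 = (Δx/2)·[r(x_0) + 2r(x_1) + 2r(x_2) + r(x_3)].
Sum ≈ -916.3738.

-916.3738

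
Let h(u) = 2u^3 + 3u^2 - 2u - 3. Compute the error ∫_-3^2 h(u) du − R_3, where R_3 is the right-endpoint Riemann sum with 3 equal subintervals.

Exact integral: ∫_-3^2 h(u) du = -7.5.
R_3 = 30.
Error = -7.5 − 30 = -37.5.

-37.5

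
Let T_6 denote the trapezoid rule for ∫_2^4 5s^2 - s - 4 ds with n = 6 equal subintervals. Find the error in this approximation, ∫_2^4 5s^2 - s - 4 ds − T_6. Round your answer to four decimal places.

Exact integral: ∫_2^4 f(s) ds ≈ 79.333333.
T_6 ≈ 79.518519.
Error ≈ 79.333333 − 79.518519 ≈ -0.1852.

-0.1852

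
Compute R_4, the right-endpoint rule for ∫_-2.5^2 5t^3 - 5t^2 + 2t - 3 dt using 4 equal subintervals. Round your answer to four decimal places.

-14.4229

Δt = (2 − (-2.5))/4 = 1.125.
Right endpoints: -1.375, -0.25, 0.875, 2.
f(-1.375) = -14439/512, f(-0.25) = -3.890625, f(0.875) = -885/512, f(2) = 21.
Sum = Δt · [f(-1.375) + f(-0.25) + f(0.875) + f(2)].
Sum ≈ -14.4229.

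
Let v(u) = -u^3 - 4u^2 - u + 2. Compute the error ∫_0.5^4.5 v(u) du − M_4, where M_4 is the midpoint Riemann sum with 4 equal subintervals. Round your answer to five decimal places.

Exact integral: ∫_0.5^4.5 v(u) du ≈ -225.8333333.
M_4 = -222.
Error ≈ -225.8333333 − (-222) ≈ -3.83333.

-3.83333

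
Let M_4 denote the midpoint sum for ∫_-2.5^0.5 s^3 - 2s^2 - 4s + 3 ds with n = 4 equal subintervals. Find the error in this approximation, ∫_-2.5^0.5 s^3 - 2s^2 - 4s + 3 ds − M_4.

-0.703125

Exact integral: ∫_-2.5^0.5 f(s) ds = 0.75.
M_4 = 1.453125.
Error = 0.75 − 1.453125 = -0.703125.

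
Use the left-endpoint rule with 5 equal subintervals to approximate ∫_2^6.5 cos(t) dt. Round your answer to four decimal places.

Δt = (6.5 − 2)/5 = 0.9.
Left endpoints: 2, 2.9, 3.8, 4.7, 5.6.
f(2) ≈ -0.4161, f(2.9) ≈ -0.9710, f(3.8) ≈ -0.7910, f(4.7) ≈ -0.0124, f(5.6) ≈ 0.7756.
Sum = Δt · [f(2) + f(2.9) + f(3.8) + f(4.7) + f(5.6)].
Sum ≈ -1.2734.

-1.2734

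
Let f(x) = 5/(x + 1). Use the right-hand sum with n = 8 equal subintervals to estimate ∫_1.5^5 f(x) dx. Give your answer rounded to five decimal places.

Δx = (5 − 1.5)/8 = 0.4375.
Right endpoints: 1.9375, 2.375, 2.8125, 3.25, 3.6875, 4.125, 4.5625, 5.
f(1.9375) = 80/47, f(2.375) = 40/27, f(2.8125) = 80/61, f(3.25) = 20/17, f(3.6875) = 16/15, f(4.125) = 40/41, f(4.5625) = 80/89, f(5) = 5/6.
Sum = Δx · [f(1.9375) + f(2.375) + f(2.8125) + ...].
Sum ≈ 4.13264.

4.13264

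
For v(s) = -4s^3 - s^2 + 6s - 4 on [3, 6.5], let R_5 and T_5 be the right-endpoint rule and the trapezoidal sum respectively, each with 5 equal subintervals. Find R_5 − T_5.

-350.9625

R_5 = -2068.395.
T_5 = -1717.4325.
R_5 − T_5 = -350.9625.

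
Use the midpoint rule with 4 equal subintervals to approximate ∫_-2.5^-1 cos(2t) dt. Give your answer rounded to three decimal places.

-0.956

Δt = (-1 − (-2.5))/4 = 0.375.
Midpoints: -2.3125, -1.9375, -1.5625, -1.1875.
f(-2.3125) ≈ -0.087, f(-1.9375) ≈ -0.743, f(-1.5625) ≈ -1.000, f(-1.1875) ≈ -0.720.
Sum = Δt · [f(-2.3125) + f(-1.9375) + f(-1.5625) + f(-1.1875)].
Sum ≈ -0.956.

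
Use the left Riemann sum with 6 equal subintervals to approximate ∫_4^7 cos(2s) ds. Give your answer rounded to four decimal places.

Δs = (7 − 4)/6 = 0.5.
Left endpoints: 4, 4.5, 5, 5.5, 6, 6.5.
f(4) ≈ -0.1455, f(4.5) ≈ -0.9111, f(5) ≈ -0.8391, f(5.5) ≈ 0.0044, f(6) ≈ 0.8439, f(6.5) ≈ 0.9074.
Sum = Δs · [f(4) + f(4.5) + f(5) + ...].
Sum ≈ -0.0700.

-0.0700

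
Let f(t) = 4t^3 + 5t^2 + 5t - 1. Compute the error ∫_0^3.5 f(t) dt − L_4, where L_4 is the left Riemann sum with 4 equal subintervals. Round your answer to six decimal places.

Exact integral: ∫_0^3.5 f(t) dt ≈ 248.64583333.
L_4 = 150.7734375.
Error ≈ 248.64583333 − 150.7734375 ≈ 97.872396.

97.872396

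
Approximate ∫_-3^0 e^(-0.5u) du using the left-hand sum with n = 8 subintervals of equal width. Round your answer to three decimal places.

7.637

Δu = (0 − (-3))/8 = 0.375.
Left endpoints: -3, -2.625, -2.25, -1.875, -1.5, -1.125, -0.75, -0.375.
f(-3) ≈ 4.482, f(-2.625) ≈ 3.715, f(-2.25) ≈ 3.080, f(-1.875) ≈ 2.554, f(-1.5) ≈ 2.117, f(-1.125) ≈ 1.755, f(-0.75) ≈ 1.455, f(-0.375) ≈ 1.206.
Sum = Δu · [f(-3) + f(-2.625) + f(-2.25) + ...].
Sum ≈ 7.637.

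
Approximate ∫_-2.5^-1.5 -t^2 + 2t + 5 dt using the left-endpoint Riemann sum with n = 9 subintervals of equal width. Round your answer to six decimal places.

Δt = (-1.5 − (-2.5))/9 = 1/9.
Left endpoints: -2.5, -43/18, -41/18, -13/6, -37/18, -35/18, -11/6, -31/18, -29/18.
f(-2.5) = -6.25, f(-43/18) = -1777/324, f(-41/18) = -1537/324, f(-13/6) = -145/36, f(-37/18) = -1081/324, f(-35/18) = -865/324, f(-11/6) = -73/36, f(-31/18) = -457/324, f(-29/18) = -265/324.
Sum = Δt · [f(-2.5) + f(-43/18) + f(-41/18) + ...].
Sum ≈ -3.418724.

-3.418724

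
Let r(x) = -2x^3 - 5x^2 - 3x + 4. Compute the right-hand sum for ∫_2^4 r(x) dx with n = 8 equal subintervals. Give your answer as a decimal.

Δx = (4 − 2)/8 = 0.25.
Right endpoints: 2.25, 2.5, 2.75, 3, 3.25, 3.5, 3.75, 4.
r(2.25) = -50.84375, r(2.5) = -66, r(2.75) = -83.65625, r(3) = -104, r(3.25) = -127.21875, r(3.5) = -153.5, r(3.75) = -183.03125, r(4) = -216.
Sum = Δx · [r(2.25) + r(2.5) + r(2.75) + ...].
Sum = -246.0625.

-246.0625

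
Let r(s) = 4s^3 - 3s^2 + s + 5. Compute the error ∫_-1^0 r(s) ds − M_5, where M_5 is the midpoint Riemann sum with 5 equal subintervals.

-0.03

Exact integral: ∫_-1^0 r(s) ds = 2.5.
M_5 = 2.53.
Error = 2.5 − 2.53 = -0.03.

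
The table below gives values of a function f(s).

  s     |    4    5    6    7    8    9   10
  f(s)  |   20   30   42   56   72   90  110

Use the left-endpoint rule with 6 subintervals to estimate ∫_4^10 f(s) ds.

310

Δs = 1.
Sum = 1·[20 + 30 + 42 + 56 + 72 + 90] = 310.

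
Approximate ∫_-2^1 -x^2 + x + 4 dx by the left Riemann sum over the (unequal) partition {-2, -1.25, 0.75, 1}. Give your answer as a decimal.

Subinterval widths: 0.75, 2, 0.25.
Left endpoints: -2, -1.25, 0.75.
f(-2) = -2, f(-1.25) = 1.1875, f(0.75) = 4.1875.
Sum = Σ Δx_i · f(x_i).
Sum = 1.921875.

1.921875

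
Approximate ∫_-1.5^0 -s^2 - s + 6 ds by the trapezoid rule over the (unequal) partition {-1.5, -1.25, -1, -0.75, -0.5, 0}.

Subinterval widths: 0.25, 0.25, 0.25, 0.25, 0.5.
f(-1.5) = 5.25, f(-1.25) = 5.6875, f(-1) = 6, f(-0.75) = 6.1875, f(-0.5) = 6.25, f(0) = 6.
On each subinterval the trapezoid contributes (Δs_i/2)·[f(s_{i-1}) + f(s_i)].
Sum = 8.96875.

8.96875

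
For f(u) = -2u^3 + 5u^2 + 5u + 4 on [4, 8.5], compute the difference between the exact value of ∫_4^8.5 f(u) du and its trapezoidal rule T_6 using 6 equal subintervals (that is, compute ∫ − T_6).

13.7109375

Exact integral: ∫_4^8.5 f(u) du = -1406.53125.
T_6 = -1420.2421875.
Error = -1406.53125 − (-1420.2421875) = 13.7109375.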